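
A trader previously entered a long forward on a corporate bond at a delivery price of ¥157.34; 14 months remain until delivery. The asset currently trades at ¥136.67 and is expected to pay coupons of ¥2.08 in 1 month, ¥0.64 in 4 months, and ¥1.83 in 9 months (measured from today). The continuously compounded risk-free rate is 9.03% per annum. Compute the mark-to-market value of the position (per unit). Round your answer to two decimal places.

-¥9.33

PV(remaining coupons) I = 2.08·e^(−0.0903·1/12) + 0.64·e^(−0.0903·4/12) + 1.83·e^(−0.0903·9/12) = 4.3956
Current forward F = (S − I)·e^(rT) = (136.67 − 4.3956)·e^(0.0903·14/12) = 132.2744 × 1.111099 = 146.9700
Value (long) = (F − K)·e^(−rT) = (146.9700 − 157.34) × 0.900009 = -9.3331
Value = -¥9.33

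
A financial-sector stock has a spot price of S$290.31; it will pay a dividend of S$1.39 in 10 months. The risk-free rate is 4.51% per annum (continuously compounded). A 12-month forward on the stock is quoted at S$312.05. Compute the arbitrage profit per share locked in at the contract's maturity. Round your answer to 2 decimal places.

S$9.75 per share

PV(dividends) I = 1.39·e^(−0.0451·10/12) = 1.3387
Fair forward F* = (S − I)·e^(rT) = (290.31 − 1.3387)·e^0.045100 = 288.9713 × 1.046132 = 302.3021
Market S$312.05 > fair 302.3021: forward overpriced → cash-and-carry (borrow at r, buy the stock and collect the dividends, short the forward).
Profit at T = |F_mkt − F*| = |312.05 − 302.3021| = S$9.75 per share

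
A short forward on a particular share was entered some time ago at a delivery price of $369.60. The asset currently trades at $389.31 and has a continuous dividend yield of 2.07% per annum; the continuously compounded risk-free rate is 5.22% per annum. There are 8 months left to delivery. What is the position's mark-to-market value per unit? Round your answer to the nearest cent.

-$27.02

Current fair forward for the remaining 8 months: F = S·e^((r − q)·T), (r − q) = 0.0522 − 0.0207 = 0.0315
F = 389.31 · e^(0.0315 × 8/12) = 389.31 × 1.021222 = 397.5719
Value of long forward = (F − K)·e^(−rT) = (397.5719 − 369.60) · e^(−0.0522·8/12)
= 27.9719 × 0.965799 = 27.02
Short position value = −(long value) = -$27.02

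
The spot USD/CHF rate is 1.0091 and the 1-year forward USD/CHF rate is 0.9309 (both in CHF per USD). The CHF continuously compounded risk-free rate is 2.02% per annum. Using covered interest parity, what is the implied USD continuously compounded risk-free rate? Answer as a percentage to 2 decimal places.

10.09%

F = S·e^((r_CHF − r_USD)T) ⇒ r_USD = r_CHF − ln(F/S)/T
ln(0.9309/1.0091) = -0.080662; /(12/12) = -0.080662
r_USD = 0.0202 + 0.080662 = 0.100862
r_USD = 10.09%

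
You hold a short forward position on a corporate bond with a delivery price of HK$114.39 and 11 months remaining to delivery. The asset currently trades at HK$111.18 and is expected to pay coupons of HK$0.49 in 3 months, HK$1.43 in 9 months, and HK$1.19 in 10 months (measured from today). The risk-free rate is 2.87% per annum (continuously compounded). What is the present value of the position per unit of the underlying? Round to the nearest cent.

HK$3.29

PV(remaining coupons) I = 0.49·e^(−0.0287·3/12) + 1.43·e^(−0.0287·9/12) + 1.19·e^(−0.0287·10/12) = 3.0479
Current forward F = (S − I)·e^(rT) = (111.18 − 3.0479)·e^(0.0287·11/12) = 108.1321 × 1.026657 = 111.0146
Value (long) = (F − K)·e^(−rT) = (111.0146 − 114.39) × 0.974035 = -3.2878
Short position value = −(long value) = HK$3.29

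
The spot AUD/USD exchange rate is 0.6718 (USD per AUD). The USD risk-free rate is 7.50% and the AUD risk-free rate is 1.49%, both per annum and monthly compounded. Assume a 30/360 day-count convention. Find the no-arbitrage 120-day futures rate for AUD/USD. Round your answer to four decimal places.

By covered interest parity, F = S · (1+r_USD/12)^(12T) / (1+r_AUD/12)^(12T)
= 0.6718 × 1.025235 / 1.004976 = 0.6718 × 1.020159
F = 0.6853 USD per AUD

0.6853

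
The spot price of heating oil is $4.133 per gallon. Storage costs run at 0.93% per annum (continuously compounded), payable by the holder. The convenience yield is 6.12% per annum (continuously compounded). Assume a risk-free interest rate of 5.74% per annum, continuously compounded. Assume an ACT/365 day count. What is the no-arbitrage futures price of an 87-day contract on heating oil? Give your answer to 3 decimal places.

$4.138 per gallon

Net carry = r + u − y = 0.0574 + 0.0093 − 0.0612 = 0.0055
F = S·e^((r+u−y)T) = 4.133 · e^(0.0055 × 87/365) = 4.133 · e^0.001311
= 4.133 × 1.001312 = $4.138 per gallon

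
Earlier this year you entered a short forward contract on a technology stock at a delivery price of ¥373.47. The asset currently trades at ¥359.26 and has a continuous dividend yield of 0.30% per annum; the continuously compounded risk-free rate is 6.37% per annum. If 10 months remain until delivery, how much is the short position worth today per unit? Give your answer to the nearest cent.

Current fair forward for the remaining 10 months: F = S·e^((r − q)·T), (r − q) = 0.0637 − 0.0030 = 0.0607
F = 359.26 · e^(0.0607 × 10/12) = 359.26 × 1.051885 = 377.9002
Value of long forward = (F − K)·e^(−rT) = (377.9002 − 373.47) · e^(−0.0637·10/12)
= 4.4302 × 0.948301 = 4.20
Short position value = −(long value) = -¥4.20

-¥4.20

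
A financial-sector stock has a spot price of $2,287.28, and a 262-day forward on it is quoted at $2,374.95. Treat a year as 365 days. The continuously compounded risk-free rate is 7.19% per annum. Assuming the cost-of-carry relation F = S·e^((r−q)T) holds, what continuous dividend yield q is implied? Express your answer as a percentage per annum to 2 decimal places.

1.95%

From F = S·e^((r−q)T): (r − q) = ln(F/S)/T
ln(2374.95/2287.28) = ln(1.038329) = 0.037613
(r − q) = 0.037613 / (262/365) = 0.052400
q = r − ln(F/S)/T = 0.0719 − 0.052400 = 0.019500
q = 1.95%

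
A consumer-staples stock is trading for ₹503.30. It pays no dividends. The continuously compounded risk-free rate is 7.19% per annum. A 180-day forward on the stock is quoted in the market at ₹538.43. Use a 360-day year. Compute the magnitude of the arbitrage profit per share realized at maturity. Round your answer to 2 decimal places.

₹16.71 per share

Fair forward: F* = S·e^(carry·T), with carry = r = 0.0719
F* = 503.30 · e^(0.0719 × 180/360) = 503.30 · e^0.035950 = 503.30 × 1.036604 = ₹521.7228
Market ₹538.43 > fair ₹521.7228: forward overpriced → cash-and-carry (buy spot, short the forward).
At maturity, profit = |F_mkt − F*| = |538.43 − 521.7228| = ₹16.71 per share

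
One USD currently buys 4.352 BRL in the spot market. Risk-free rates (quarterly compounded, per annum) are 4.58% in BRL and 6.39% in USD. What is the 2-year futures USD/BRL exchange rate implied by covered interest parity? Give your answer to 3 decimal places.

By covered interest parity, F = S · (1+r_BRL/4)^(4T) / (1+r_USD/4)^(4T)
= 4.352 × 1.095356 / 1.135179 = 4.352 × 0.964919
F = 4.199 BRL per USD

4.199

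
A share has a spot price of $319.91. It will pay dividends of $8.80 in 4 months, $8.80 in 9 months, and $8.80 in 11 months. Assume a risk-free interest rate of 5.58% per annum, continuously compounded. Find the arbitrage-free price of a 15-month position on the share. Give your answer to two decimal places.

$315.74

PV(dividends) I = 8.80·e^(−0.0558·4/12) + 8.80·e^(−0.0558·9/12) + 8.80·e^(−0.0558·11/12)
I = 8.6378 + 8.4393 + 8.3612 = 25.4383
F = (S − I)·e^(rT) = (319.91 − 25.4383) · e^(0.0558·15/12)
= 294.4717 · e^0.069750 = 294.4717 × 1.072240 = $315.74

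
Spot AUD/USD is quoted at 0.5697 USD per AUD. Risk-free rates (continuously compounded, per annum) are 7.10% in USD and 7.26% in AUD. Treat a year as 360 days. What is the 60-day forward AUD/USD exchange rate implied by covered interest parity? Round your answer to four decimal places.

F = S·e^((r_USD − r_AUD)T) = 0.5697 · e^((0.0710 − 0.0726) × 60/360)
= 0.5697 · e^-0.000267 = 0.5697 × 0.999733
F = 0.5695 USD per AUD

0.5695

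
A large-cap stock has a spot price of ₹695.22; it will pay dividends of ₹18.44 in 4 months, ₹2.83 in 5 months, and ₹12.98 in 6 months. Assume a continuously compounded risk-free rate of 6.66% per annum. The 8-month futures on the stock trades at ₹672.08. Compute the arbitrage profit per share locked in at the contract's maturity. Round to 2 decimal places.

₹19.85 per share

PV(dividends) I = 18.44·e^(−0.0666·4/12) + 2.83·e^(−0.0666·5/12) + 12.98·e^(−0.0666·6/12) = 33.3426
Fair futures F* = (S − I)·e^(rT) = (695.22 − 33.3426)·e^0.044400 = 661.8774 × 1.045400 = 691.9266
Market ₹672.08 < fair 691.9266: forward underpriced → reverse cash-and-carry (short the stock, invest proceeds at r, pay the dividends, go long the forward).
Profit at T = |F_mkt − F*| = |672.08 − 691.9266| = ₹19.85 per share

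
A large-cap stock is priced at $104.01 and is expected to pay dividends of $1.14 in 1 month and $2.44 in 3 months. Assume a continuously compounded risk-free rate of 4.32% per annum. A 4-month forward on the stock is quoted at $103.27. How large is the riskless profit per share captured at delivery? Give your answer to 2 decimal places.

$1.35 per share

PV(dividends) I = 1.14·e^(−0.0432·1/12) + 2.44·e^(−0.0432·3/12) = 3.5497
Fair forward F* = (S − I)·e^(rT) = (104.01 − 3.5497)·e^0.014400 = 100.4603 × 1.014504 = 101.9174
Market $103.27 > fair 101.9174: forward overpriced → cash-and-carry (borrow at r, buy the stock and collect the dividends, short the forward).
Profit at T = |F_mkt − F*| = |103.27 − 101.9174| = $1.35 per share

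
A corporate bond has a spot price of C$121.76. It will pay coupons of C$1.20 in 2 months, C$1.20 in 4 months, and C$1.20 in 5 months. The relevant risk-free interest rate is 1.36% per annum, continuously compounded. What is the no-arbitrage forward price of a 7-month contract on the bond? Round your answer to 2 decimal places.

C$119.12

PV(coupons) I = 1.20·e^(−0.0136·2/12) + 1.20·e^(−0.0136·4/12) + 1.20·e^(−0.0136·5/12)
I = 1.1973 + 1.1946 + 1.1932 = 3.5851
F = (S − I)·e^(rT) = (121.76 − 3.5851) · e^(0.0136·7/12)
= 118.1749 · e^0.007933 = 118.1749 × 1.007965 = C$119.12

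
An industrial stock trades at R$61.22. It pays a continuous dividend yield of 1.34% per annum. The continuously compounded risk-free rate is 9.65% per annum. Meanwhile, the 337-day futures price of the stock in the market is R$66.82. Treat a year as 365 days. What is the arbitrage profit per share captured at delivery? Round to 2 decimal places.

Fair futures: F* = S·e^(carry·T), with carry = (r − q) = 0.0965 − 0.0134 = 0.0831
F* = 61.22 · e^(0.0831 × 337/365) = 61.22 · e^0.076725 = 61.22 × 1.079745 = R$66.1020
Market R$66.82 > fair R$66.1020: forward overpriced → cash-and-carry (buy spot, short the forward).
At maturity, profit = |F_mkt − F*| = |66.82 − 66.1020| = R$0.72 per share

R$0.72 per share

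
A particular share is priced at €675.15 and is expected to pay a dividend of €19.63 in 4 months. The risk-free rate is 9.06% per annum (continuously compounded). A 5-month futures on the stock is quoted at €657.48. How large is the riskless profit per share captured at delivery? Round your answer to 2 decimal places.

PV(dividends) I = 19.63·e^(−0.0906·4/12) = 19.0460
Fair futures F* = (S − I)·e^(rT) = (675.15 − 19.0460)·e^0.037750 = 656.1040 × 1.038472 = 681.3456
Market €657.48 < fair 681.3456: forward underpriced → reverse cash-and-carry (short the stock, invest proceeds at r, pay the dividends, go long the forward).
Profit at T = |F_mkt − F*| = |657.48 − 681.3456| = €23.87 per share

€23.87 per share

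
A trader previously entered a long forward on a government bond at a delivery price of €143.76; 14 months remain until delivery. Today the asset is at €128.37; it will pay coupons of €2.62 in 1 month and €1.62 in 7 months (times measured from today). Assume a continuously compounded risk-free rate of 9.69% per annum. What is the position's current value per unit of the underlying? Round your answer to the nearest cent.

PV(remaining coupons) I = 2.62·e^(−0.0969·1/12) + 1.62·e^(−0.0969·7/12) = 4.1299
Current forward F = (S − I)·e^(rT) = (128.37 − 4.1299)·e^(0.0969·14/12) = 124.2401 × 1.119688 = 139.1101
Value (long) = (F − K)·e^(−rT) = (139.1101 − 143.76) × 0.893106 = -4.1529
Value = -€4.15

-€4.15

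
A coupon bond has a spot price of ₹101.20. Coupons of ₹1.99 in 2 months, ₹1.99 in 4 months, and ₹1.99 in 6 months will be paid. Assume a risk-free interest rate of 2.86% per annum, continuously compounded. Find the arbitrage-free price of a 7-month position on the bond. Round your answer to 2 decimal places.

PV(coupons) I = 1.99·e^(−0.0286·2/12) + 1.99·e^(−0.0286·4/12) + 1.99·e^(−0.0286·6/12)
I = 1.9805 + 1.9711 + 1.9617 = 5.9133
F = (S − I)·e^(rT) = (101.20 − 5.9133) · e^(0.0286·7/12)
= 95.2867 · e^0.016683 = 95.2867 × 1.016823 = ₹96.89

₹96.89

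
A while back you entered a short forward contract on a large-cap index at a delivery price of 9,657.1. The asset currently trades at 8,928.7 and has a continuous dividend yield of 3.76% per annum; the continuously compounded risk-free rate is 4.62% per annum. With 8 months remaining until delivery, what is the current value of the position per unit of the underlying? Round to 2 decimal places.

Current fair forward for the remaining 8 months: F = S·e^((r − q)·T), (r − q) = 0.0462 − 0.0376 = 0.0086
F = 8928.7 · e^(0.0086 × 8/12) = 8928.7 × 1.00574980 = 8980.0382
Value of long forward = (F − K)·e^(−rT) = (8980.0382 − 9657.1) · e^(−0.0462·8/12)
= -677.0618 × 0.96966949 = -656.53
Short position value = −(long value) = 656.53

656.53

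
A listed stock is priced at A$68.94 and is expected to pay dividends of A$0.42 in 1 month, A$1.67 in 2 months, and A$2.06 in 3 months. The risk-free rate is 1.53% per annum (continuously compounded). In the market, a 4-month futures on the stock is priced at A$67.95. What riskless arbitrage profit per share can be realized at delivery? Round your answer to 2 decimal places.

A$2.82 per share

PV(dividends) I = 0.42·e^(−0.0153·1/12) + 1.67·e^(−0.0153·2/12) + 2.06·e^(−0.0153·3/12) = 4.1373
Fair futures F* = (S − I)·e^(rT) = (68.94 − 4.1373)·e^0.005100 = 64.8027 × 1.005113 = 65.1340
Market A$67.95 > fair 65.1340: forward overpriced → cash-and-carry (borrow at r, buy the stock and collect the dividends, short the forward).
Profit at T = |F_mkt − F*| = |67.95 − 65.1340| = A$2.82 per share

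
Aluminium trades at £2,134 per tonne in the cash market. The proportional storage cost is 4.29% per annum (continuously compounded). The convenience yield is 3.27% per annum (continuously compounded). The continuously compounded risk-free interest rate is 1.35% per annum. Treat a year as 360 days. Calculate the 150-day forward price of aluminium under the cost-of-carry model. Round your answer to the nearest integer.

£2,155 per tonne

Net carry = r + u − y = 0.0135 + 0.0429 − 0.0327 = 0.0237
F = S·e^((r+u−y)T) = 2134 · e^(0.0237 × 150/360) = 2134 · e^0.009875
= 2134 × 1.009924 = £2,155 per tonne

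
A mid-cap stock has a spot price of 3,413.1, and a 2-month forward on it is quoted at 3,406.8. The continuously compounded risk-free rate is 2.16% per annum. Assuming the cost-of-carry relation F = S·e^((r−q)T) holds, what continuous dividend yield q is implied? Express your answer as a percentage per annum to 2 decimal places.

3.27%

From F = S·e^((r−q)T): (r − q) = ln(F/S)/T
ln(3406.8/3413.1) = ln(0.998154) = -0.001848
(r − q) = -0.001848 / (2/12) = -0.011088
q = r − ln(F/S)/T = 0.0216 + 0.011088 = 0.032688
q = 3.27%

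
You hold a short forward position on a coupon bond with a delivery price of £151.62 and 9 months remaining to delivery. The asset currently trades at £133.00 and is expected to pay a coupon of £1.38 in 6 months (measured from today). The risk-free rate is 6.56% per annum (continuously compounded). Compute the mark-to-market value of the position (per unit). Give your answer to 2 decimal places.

PV(remaining coupons) I = 1.38·e^(−0.0656·6/12) = 1.3355
Current forward F = (S − I)·e^(rT) = (133.00 − 1.3355)·e^(0.0656·9/12) = 131.6645 × 1.050430 = 138.3043
Value (long) = (F − K)·e^(−rT) = (138.3043 − 151.62) × 0.951991 = -12.6764
Short position value = −(long value) = £12.68

£12.68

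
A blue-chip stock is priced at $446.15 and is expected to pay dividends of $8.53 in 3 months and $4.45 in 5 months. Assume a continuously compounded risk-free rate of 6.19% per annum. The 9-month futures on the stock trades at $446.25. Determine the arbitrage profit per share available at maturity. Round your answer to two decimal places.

PV(dividends) I = 8.53·e^(−0.0619·3/12) + 4.45·e^(−0.0619·5/12) = 12.7357
Fair futures F* = (S − I)·e^(rT) = (446.15 − 12.7357)·e^0.046425 = 433.4143 × 1.047520 = 454.0101
Market $446.25 < fair 454.0101: forward underpriced → reverse cash-and-carry (short the stock, invest proceeds at r, pay the dividends, go long the forward).
Profit at T = |F_mkt − F*| = |446.25 − 454.0101| = $7.76 per share

$7.76 per share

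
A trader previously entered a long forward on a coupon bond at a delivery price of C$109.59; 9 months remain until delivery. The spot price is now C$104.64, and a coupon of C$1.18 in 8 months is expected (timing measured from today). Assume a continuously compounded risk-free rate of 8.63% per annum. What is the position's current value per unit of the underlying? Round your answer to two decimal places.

C$0.80

PV(remaining coupons) I = 1.18·e^(−0.0863·8/12) = 1.1140
Current forward F = (S − I)·e^(rT) = (104.64 − 1.1140)·e^(0.0863·9/12) = 103.5260 × 1.066866 = 110.4484
Value (long) = (F − K)·e^(−rT) = (110.4484 − 109.59) × 0.937325 = 0.8046
Value = C$0.80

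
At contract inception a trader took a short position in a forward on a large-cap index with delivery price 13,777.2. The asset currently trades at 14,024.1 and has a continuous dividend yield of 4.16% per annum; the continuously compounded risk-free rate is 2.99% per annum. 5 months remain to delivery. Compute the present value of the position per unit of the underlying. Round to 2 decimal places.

Current fair forward for the remaining 5 months: F = S·e^((r − q)·T), (r − q) = 0.0299 − 0.0416 = -0.0117
F = 14024.1 · e^(-0.0117 × 5/12) = 14024.1 × 0.99513686 = 13955.8988
Value of long forward = (F − K)·e^(−rT) = (13955.8988 − 13777.2) · e^(−0.0299·5/12)
= 178.6988 × 0.98761895 = 176.49
Short position value = −(long value) = -176.49

-176.49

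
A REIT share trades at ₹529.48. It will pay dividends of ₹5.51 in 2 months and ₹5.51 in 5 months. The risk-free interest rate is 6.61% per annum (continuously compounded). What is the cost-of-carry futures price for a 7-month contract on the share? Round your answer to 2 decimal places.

₹539.06

PV(dividends) I = 5.51·e^(−0.0661·2/12) + 5.51·e^(−0.0661·5/12)
I = 5.4496 + 5.3603 = 10.8099
F = (S − I)·e^(rT) = (529.48 − 10.8099) · e^(0.0661·7/12)
= 518.6701 · e^0.038558 = 518.6701 × 1.039311 = ₹539.06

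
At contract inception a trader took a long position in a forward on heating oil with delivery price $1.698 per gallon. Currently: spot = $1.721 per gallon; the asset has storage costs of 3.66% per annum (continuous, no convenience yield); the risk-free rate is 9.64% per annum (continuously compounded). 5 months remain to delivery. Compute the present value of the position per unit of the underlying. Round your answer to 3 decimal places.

$0.116 per gallon

Current fair forward for the remaining 5 months: F = S·e^((r + u)·T), (r + u) = 0.0964 + 0.0366 = 0.1330
F = 1.721 · e^(0.1330 × 5/12) = 1.721 × 1.056981 = 1.8191
Value of long forward = (F − K)·e^(−rT) = (1.8191 − 1.698) · e^(−0.0964·5/12)
= 0.1211 × 0.960629 = 0.116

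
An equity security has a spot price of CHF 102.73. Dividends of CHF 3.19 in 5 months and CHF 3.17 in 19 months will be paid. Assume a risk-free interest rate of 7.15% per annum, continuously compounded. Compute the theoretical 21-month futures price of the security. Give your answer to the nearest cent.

CHF 109.71

PV(dividends) I = 3.19·e^(−0.0715·5/12) + 3.17·e^(−0.0715·19/12)
I = 3.0964 + 2.8307 = 5.9271
F = (S − I)·e^(rT) = (102.73 − 5.9271) · e^(0.0715·21/12)
= 96.8029 · e^0.125125 = 96.8029 × 1.133290 = CHF 109.71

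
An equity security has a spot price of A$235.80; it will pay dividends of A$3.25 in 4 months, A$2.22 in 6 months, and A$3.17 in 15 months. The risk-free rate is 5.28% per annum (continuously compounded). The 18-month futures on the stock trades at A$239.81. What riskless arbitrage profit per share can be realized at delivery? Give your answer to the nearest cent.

PV(dividends) I = 3.25·e^(−0.0528·4/12) + 2.22·e^(−0.0528·6/12) + 3.17·e^(−0.0528·15/12) = 8.3230
Fair futures F* = (S − I)·e^(rT) = (235.80 − 8.3230)·e^0.079200 = 227.4770 × 1.082421 = 246.2259
Market A$239.81 < fair 246.2259: forward underpriced → reverse cash-and-carry (short the stock, invest proceeds at r, pay the dividends, go long the forward).
Profit at T = |F_mkt − F*| = |239.81 − 246.2259| = A$6.42 per share

A$6.42 per share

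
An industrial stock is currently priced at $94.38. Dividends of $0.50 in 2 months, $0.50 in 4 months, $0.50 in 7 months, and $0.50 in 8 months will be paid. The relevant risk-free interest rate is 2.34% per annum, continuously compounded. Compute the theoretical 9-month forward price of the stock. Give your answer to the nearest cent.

$94.04

PV(dividends) I = 0.50·e^(−0.0234·2/12) + 0.50·e^(−0.0234·4/12) + 0.50·e^(−0.0234·7/12) + 0.50·e^(−0.0234·8/12)
I = 0.4981 + 0.4961 + 0.4932 + 0.4923 = 1.9797
F = (S − I)·e^(rT) = (94.38 − 1.9797) · e^(0.0234·9/12)
= 92.4003 · e^0.017550 = 92.4003 × 1.017705 = $94.04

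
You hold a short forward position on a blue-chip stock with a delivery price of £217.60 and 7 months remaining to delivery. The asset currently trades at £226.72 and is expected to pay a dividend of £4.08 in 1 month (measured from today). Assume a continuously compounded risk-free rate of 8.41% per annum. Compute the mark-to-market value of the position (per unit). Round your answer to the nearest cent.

PV(remaining dividends) I = 4.08·e^(−0.0841·1/12) = 4.0515
Current forward F = (S − I)·e^(rT) = (226.72 − 4.0515)·e^(0.0841·7/12) = 222.6685 × 1.050282 = 233.8647
Value (long) = (F − K)·e^(−rT) = (233.8647 − 217.60) × 0.952126 = 15.4860
Short position value = −(long value) = -£15.49

-£15.49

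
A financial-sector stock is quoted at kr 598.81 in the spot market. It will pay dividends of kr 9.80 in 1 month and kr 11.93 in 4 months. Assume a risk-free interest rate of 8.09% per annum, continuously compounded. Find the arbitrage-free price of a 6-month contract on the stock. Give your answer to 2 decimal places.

PV(dividends) I = 9.80·e^(−0.0809·1/12) + 11.93·e^(−0.0809·4/12)
I = 9.7342 + 11.6126 = 21.3468
F = (S − I)·e^(rT) = (598.81 − 21.3468) · e^(0.0809·6/12)
= 577.4632 · e^0.040450 = 577.4632 × 1.041279 = kr 601.30

kr 601.30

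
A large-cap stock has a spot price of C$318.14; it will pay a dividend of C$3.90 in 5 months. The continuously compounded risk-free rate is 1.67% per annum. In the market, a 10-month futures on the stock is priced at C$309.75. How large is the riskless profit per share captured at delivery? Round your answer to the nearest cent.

PV(dividends) I = 3.90·e^(−0.0167·5/12) = 3.8730
Fair futures F* = (S − I)·e^(rT) = (318.14 − 3.8730)·e^0.013917 = 314.2670 × 1.014014 = 318.6711
Market C$309.75 < fair 318.6711: forward underpriced → reverse cash-and-carry (short the stock, invest proceeds at r, pay the dividends, go long the forward).
Profit at T = |F_mkt − F*| = |309.75 − 318.6711| = C$8.92 per share

C$8.92 per share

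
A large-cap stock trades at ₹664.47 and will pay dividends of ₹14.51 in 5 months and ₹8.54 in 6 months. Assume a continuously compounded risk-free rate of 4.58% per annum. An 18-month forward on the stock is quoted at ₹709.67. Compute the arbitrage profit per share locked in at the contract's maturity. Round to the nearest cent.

₹22.13 per share

PV(dividends) I = 14.51·e^(−0.0458·5/12) + 8.54·e^(−0.0458·6/12) = 22.5824
Fair forward F* = (S − I)·e^(rT) = (664.47 − 22.5824)·e^0.068700 = 641.8876 × 1.071115 = 687.5354
Market ₹709.67 > fair 687.5354: forward overpriced → cash-and-carry (borrow at r, buy the stock and collect the dividends, short the forward).
Profit at T = |F_mkt − F*| = |709.67 − 687.5354| = ₹22.13 per share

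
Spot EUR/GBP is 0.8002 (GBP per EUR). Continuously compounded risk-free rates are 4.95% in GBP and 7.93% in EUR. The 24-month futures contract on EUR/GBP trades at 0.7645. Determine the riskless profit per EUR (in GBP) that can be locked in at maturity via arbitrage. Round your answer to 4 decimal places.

0.0106 per EUR (in GBP)

Fair futures: F* = S·e^(carry·T), with carry = (r_GBP − r_EUR) = 0.0495 − 0.0793 = -0.0298
F* = 0.8002 · e^(-0.0298 × 24/12) = 0.8002 · e^-0.059600 = 0.8002 × 0.942141 = 0.7539
Market 0.7645 > fair 0.7539: forward overpriced → cash-and-carry (buy spot, short the forward).
At maturity, profit = |F_mkt − F*| = |0.7645 − 0.7539| = 0.0106 per EUR (in GBP)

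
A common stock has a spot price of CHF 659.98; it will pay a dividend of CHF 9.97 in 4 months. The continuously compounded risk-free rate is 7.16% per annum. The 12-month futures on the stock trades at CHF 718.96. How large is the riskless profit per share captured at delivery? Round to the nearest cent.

PV(dividends) I = 9.97·e^(−0.0716·4/12) = 9.7349
Fair futures F* = (S − I)·e^(rT) = (659.98 − 9.7349)·e^0.071600 = 650.2451 × 1.074226 = 698.5102
Market CHF 718.96 > fair 698.5102: forward overpriced → cash-and-carry (borrow at r, buy the stock and collect the dividends, short the forward).
Profit at T = |F_mkt − F*| = |718.96 − 698.5102| = CHF 20.45 per share

CHF 20.45 per share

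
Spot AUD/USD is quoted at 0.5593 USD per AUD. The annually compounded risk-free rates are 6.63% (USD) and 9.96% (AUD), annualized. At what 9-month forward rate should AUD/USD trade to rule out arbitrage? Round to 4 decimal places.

By covered interest parity, F = S · (1+r_USD)^T / (1+r_AUD)^T
= 0.5593 × 1.049324 / 1.073807 = 0.5593 × 0.977200
F = 0.5465 USD per AUD

0.5465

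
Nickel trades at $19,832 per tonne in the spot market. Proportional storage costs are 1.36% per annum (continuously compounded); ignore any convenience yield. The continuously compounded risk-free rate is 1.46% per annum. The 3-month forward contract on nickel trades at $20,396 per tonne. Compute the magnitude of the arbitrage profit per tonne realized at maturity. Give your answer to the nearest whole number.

$424 per tonne

Fair forward: F* = S·e^(carry·T), with carry = (r + u) = 0.0146 + 0.0136 = 0.0282
F* = 19832 · e^(0.0282 × 3/12) = 19832 · e^0.007050 = 19832 × 1.007075 = $19972.3114
Market $20396 > fair $19972.3114: forward overpriced → cash-and-carry (buy spot, short the forward).
At maturity, profit = |F_mkt − F*| = |20396 − 19972.3114| = $424 per tonne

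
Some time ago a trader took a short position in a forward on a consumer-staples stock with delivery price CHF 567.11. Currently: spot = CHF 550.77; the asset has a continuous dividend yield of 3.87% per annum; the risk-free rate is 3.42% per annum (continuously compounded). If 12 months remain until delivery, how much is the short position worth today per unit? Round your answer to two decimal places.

CHF 18.18

Current fair forward for the remaining 12 months: F = S·e^((r − q)·T), (r − q) = 0.0342 − 0.0387 = -0.0045
F = 550.77 · e^(-0.0045 × 12/12) = 550.77 × 0.995510 = 548.2970
Value of long forward = (F − K)·e^(−rT) = (548.2970 − 567.11) · e^(−0.0342·12/12)
= -18.8130 × 0.966378 = -18.18
Short position value = −(long value) = CHF 18.18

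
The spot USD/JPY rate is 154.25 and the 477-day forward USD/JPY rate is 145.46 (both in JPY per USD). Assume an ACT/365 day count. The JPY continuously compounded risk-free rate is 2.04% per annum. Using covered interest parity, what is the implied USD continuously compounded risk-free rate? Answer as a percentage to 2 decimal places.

6.53%

F = S·e^((r_JPY − r_USD)T) ⇒ r_USD = r_JPY − ln(F/S)/T
ln(145.46/154.25) = -0.058674; /(477/365) = -0.044897
r_USD = 0.0204 + 0.044897 = 0.065297
r_USD = 6.53%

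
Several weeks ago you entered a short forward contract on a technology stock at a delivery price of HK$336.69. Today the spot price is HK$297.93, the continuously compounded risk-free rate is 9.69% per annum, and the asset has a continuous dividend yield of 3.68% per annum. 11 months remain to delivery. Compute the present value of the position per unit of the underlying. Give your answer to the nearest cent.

HK$20.03

Current fair forward for the remaining 11 months: F = S·e^((r − q)·T), (r − q) = 0.0969 − 0.0368 = 0.0601
F = 297.93 · e^(0.0601 × 11/12) = 297.93 × 1.056637 = 314.8039
Value of long forward = (F − K)·e^(−rT) = (314.8039 − 336.69) · e^(−0.0969·11/12)
= -21.8861 × 0.915006 = -20.03
Short position value = −(long value) = HK$20.03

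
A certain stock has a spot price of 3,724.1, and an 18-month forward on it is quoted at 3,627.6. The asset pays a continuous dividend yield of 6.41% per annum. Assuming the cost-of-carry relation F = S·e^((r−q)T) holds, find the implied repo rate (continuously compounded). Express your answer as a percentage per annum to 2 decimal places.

From F = S·e^((r−q)T): (r − q) = ln(F/S)/T
ln(3627.6/3724.1) = ln(0.974088) = -0.026254
(r − q) = -0.026254 / (18/12) = -0.017503
r = ln(F/S)/T + q = -0.017503 + 0.0641 = 0.046597
r = 4.66%

4.66%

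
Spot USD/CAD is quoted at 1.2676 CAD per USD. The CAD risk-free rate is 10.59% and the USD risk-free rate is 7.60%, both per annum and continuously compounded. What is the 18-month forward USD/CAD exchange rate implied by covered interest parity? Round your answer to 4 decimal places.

1.3257

F = S·e^((r_CAD − r_USD)T) = 1.2676 · e^((0.1059 − 0.0760) × 18/12)
= 1.2676 · e^0.044850 = 1.2676 × 1.045871
F = 1.3257 CAD per USD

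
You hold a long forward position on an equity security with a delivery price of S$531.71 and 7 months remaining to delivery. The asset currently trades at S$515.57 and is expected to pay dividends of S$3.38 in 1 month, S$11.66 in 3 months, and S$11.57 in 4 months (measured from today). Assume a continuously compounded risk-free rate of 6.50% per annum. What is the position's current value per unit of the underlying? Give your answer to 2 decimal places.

-S$22.51

PV(remaining dividends) I = 3.38·e^(−0.0650·1/12) + 11.66·e^(−0.0650·3/12) + 11.57·e^(−0.0650·4/12) = 26.1558
Current forward F = (S − I)·e^(rT) = (515.57 − 26.1558)·e^(0.0650·7/12) = 489.4142 × 1.038645 = 508.3276
Value (long) = (F − K)·e^(−rT) = (508.3276 − 531.71) × 0.962793 = -22.5124
Value = -S$22.51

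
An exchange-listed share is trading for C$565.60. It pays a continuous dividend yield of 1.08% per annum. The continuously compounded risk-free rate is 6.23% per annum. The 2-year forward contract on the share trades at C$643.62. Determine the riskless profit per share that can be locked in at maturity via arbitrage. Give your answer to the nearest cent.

Fair forward: F* = S·e^(carry·T), with carry = (r − q) = 0.0623 − 0.0108 = 0.0515
F* = 565.60 · e^(0.0515 × 2) = 565.60 · e^0.103000 = 565.60 × 1.108491 = C$626.9625
Market C$643.62 > fair C$626.9625: forward overpriced → cash-and-carry (buy spot, short the forward).
At maturity, profit = |F_mkt − F*| = |643.62 − 626.9625| = C$16.66 per share

C$16.66 per share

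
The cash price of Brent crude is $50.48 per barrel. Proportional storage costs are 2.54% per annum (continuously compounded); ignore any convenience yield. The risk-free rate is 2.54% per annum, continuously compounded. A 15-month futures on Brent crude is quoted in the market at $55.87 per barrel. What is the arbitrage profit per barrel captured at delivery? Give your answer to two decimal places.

$2.08 per barrel

Fair futures: F* = S·e^(carry·T), with carry = (r + u) = 0.0254 + 0.0254 = 0.0508
F* = 50.48 · e^(0.0508 × 15/12) = 50.48 · e^0.063500 = 50.48 × 1.065559 = $53.7894
Market $55.87 > fair $53.7894: forward overpriced → cash-and-carry (buy spot, short the forward).
At maturity, profit = |F_mkt − F*| = |55.87 − 53.7894| = $2.08 per barrel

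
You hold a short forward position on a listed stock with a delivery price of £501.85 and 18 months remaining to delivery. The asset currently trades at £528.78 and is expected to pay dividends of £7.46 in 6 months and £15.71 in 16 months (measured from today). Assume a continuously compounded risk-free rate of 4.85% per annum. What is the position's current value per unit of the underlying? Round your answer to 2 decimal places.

PV(remaining dividends) I = 7.46·e^(−0.0485·6/12) + 15.71·e^(−0.0485·16/12) = 22.0075
Current forward F = (S − I)·e^(rT) = (528.78 − 22.0075)·e^(0.0485·18/12) = 506.7725 × 1.075462 = 545.0146
Value (long) = (F − K)·e^(−rT) = (545.0146 − 501.85) × 0.929833 = 40.1359
Short position value = −(long value) = -£40.14

-£40.14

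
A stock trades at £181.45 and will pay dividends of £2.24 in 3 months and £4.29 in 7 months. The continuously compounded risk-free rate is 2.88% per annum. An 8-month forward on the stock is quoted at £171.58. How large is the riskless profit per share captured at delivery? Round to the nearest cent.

£6.82 per share

PV(dividends) I = 2.24·e^(−0.0288·3/12) + 4.29·e^(−0.0288·7/12) = 6.4425
Fair forward F* = (S − I)·e^(rT) = (181.45 − 6.4425)·e^0.019200 = 175.0075 × 1.019386 = 178.4002
Market £171.58 < fair 178.4002: forward underpriced → reverse cash-and-carry (short the stock, invest proceeds at r, pay the dividends, go long the forward).
Profit at T = |F_mkt − F*| = |171.58 − 178.4002| = £6.82 per share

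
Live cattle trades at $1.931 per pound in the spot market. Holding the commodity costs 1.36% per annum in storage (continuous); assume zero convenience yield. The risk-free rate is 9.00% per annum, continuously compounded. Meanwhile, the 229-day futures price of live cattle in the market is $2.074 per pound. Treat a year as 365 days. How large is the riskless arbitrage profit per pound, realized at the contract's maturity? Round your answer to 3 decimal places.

Fair futures: F* = S·e^(carry·T), with carry = (r + u) = 0.0900 + 0.0136 = 0.1036
F* = 1.931 · e^(0.1036 × 229/365) = 1.931 · e^0.064998 = 1.931 × 1.067157 = $2.0607
Market $2.074 > fair $2.0607: forward overpriced → cash-and-carry (buy spot, short the forward).
At maturity, profit = |F_mkt − F*| = |2.074 − 2.0607| = $0.013 per pound

$0.013 per pound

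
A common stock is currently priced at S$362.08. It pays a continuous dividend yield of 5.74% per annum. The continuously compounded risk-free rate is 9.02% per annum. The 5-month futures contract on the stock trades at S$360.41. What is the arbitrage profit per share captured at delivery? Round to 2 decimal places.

S$6.65 per share

Fair futures: F* = S·e^(carry·T), with carry = (r − q) = 0.0902 − 0.0574 = 0.0328
F* = 362.08 · e^(0.0328 × 5/12) = 362.08 · e^0.013667 = 362.08 × 1.013761 = S$367.0626
Market S$360.41 < fair S$367.0626: forward underpriced → reverse cash-and-carry (short spot, go long the forward).
At maturity, profit = |F_mkt − F*| = |360.41 − 367.0626| = S$6.65 per share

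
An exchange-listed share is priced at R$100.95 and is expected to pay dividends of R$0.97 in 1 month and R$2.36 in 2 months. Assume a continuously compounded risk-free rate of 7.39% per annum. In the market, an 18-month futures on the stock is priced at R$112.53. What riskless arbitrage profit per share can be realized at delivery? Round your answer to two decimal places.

R$3.43 per share

PV(dividends) I = 0.97·e^(−0.0739·1/12) + 2.36·e^(−0.0739·2/12) = 3.2952
Fair futures F* = (S − I)·e^(rT) = (100.95 − 3.2952)·e^0.110850 = 97.6548 × 1.117227 = 109.1026
Market R$112.53 > fair 109.1026: forward overpriced → cash-and-carry (borrow at r, buy the stock and collect the dividends, short the forward).
Profit at T = |F_mkt − F*| = |112.53 − 109.1026| = R$3.43 per share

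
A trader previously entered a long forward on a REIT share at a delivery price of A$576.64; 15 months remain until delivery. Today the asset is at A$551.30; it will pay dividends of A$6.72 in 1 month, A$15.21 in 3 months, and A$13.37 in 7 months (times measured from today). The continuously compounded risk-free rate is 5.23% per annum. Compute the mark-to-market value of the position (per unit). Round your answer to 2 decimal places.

PV(remaining dividends) I = 6.72·e^(−0.0523·1/12) + 15.21·e^(−0.0523·3/12) + 13.37·e^(−0.0523·7/12) = 34.6715
Current forward F = (S − I)·e^(rT) = (551.30 − 34.6715)·e^(0.0523·15/12) = 516.6285 × 1.067559 = 551.5314
Value (long) = (F − K)·e^(−rT) = (551.5314 − 576.64) × 0.936716 = -23.5196
Value = -A$23.52

-A$23.52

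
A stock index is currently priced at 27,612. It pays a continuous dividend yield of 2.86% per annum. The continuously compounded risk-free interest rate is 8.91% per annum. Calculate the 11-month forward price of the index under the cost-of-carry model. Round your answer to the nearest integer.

29,187

F = S·e^((r − q)T) = 27612 · e^((0.0891 − 0.0286) × 11/12)
= 27612 · e^0.055458 = 27612 × 1.057025
F = 29,187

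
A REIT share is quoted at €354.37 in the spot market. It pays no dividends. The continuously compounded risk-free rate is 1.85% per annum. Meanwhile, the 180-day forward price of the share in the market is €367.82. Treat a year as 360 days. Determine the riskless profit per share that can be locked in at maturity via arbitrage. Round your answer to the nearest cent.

Fair forward: F* = S·e^(carry·T), with carry = r = 0.0185
F* = 354.37 · e^(0.0185 × 180/360) = 354.37 · e^0.009250 = 354.37 × 1.009293 = €357.6632
Market €367.82 > fair €357.6632: forward overpriced → cash-and-carry (buy spot, short the forward).
At maturity, profit = |F_mkt − F*| = |367.82 − 357.6632| = €10.16 per share

€10.16 per share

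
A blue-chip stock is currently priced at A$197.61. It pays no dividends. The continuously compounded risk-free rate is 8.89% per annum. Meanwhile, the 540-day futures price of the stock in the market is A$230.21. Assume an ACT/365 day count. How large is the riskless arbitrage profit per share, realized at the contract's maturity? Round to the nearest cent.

A$4.82 per share

Fair futures: F* = S·e^(carry·T), with carry = r = 0.0889
F* = 197.61 · e^(0.0889 × 540/365) = 197.61 · e^0.131523 = 197.61 × 1.140564 = A$225.3869
Market A$230.21 > fair A$225.3869: forward overpriced → cash-and-carry (buy spot, short the forward).
At maturity, profit = |F_mkt − F*| = |230.21 − 225.3869| = A$4.82 per share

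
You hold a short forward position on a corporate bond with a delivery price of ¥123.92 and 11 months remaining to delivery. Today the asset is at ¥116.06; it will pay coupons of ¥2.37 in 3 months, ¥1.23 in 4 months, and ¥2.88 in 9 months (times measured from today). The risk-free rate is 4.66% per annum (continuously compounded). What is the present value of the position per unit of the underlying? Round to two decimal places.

¥9.01

PV(remaining coupons) I = 2.37·e^(−0.0466·3/12) + 1.23·e^(−0.0466·4/12) + 2.88·e^(−0.0466·9/12) = 6.3347
Current forward F = (S − I)·e^(rT) = (116.06 − 6.3347)·e^(0.0466·11/12) = 109.7253 × 1.043642 = 114.5139
Value (long) = (F − K)·e^(−rT) = (114.5139 − 123.92) × 0.958183 = -9.0128
Short position value = −(long value) = ¥9.01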